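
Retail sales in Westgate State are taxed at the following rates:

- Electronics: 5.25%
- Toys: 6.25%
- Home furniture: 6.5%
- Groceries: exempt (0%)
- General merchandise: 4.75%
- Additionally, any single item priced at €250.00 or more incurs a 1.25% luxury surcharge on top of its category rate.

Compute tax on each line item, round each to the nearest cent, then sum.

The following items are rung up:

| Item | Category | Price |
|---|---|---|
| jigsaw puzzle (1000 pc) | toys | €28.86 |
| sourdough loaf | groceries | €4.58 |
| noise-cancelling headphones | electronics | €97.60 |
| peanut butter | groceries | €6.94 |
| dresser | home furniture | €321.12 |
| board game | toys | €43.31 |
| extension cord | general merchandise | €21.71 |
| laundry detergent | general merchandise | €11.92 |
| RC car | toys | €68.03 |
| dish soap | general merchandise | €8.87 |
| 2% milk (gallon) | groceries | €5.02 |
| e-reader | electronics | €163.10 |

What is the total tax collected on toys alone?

€8.76

Jigsaw puzzle (1000 pc) €28.86: toys → 6.25% → €1.80
Board game €43.31: toys → 6.25% → €2.71
RC car €68.03: toys → 6.25% → €4.25
Tax on toys = €1.80 + €2.71 + €4.25 = €8.76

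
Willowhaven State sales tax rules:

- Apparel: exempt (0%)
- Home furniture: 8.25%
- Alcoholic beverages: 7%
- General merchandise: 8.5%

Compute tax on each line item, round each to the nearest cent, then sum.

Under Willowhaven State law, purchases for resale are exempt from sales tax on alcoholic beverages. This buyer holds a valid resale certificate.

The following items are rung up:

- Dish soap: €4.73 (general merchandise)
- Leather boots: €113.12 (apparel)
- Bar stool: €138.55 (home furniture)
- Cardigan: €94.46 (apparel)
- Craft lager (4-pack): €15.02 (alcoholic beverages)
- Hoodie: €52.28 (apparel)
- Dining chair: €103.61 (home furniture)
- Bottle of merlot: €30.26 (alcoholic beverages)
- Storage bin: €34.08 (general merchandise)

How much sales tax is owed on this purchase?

Dish soap €4.73: general merchandise → 8.5% → €0.40
Leather boots €113.12: apparel → 0% → €0.00
Bar stool €138.55: home furniture → 8.25% → €11.43
Cardigan €94.46: apparel → 0% → €0.00
Craft lager (4-pack) €15.02: alcoholic beverages, buyer-exempt → 0% → €0.00
Hoodie €52.28: apparel → 0% → €0.00
Dining chair €103.61: home furniture → 8.25% → €8.55
Bottle of merlot €30.26: alcoholic beverages, buyer-exempt → 0% → €0.00
Storage bin €34.08: general merchandise → 8.5% → €2.90
Total tax = €0.40 + €11.43 + €8.55 + €2.90 = €23.28

€23.28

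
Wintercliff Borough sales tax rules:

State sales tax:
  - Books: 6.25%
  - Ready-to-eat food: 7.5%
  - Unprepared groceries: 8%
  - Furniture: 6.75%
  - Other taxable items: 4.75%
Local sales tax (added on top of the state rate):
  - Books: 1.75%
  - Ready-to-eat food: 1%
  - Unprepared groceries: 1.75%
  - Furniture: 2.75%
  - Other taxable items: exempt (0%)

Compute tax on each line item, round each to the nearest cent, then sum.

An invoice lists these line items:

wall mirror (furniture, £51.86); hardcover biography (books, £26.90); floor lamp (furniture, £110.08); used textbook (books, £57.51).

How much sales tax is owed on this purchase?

Wall mirror £51.86: furniture → 6.75% + 2.75% local = 9.5% → £4.93
Hardcover biography £26.90: books → 6.25% + 1.75% local = 8% → £2.15
Floor lamp £110.08: furniture → 6.75% + 2.75% local = 9.5% → £10.46
Used textbook £57.51: books → 6.25% + 1.75% local = 8% → £4.60
Total tax = £4.93 + £2.15 + £10.46 + £4.60 = £22.14

£22.14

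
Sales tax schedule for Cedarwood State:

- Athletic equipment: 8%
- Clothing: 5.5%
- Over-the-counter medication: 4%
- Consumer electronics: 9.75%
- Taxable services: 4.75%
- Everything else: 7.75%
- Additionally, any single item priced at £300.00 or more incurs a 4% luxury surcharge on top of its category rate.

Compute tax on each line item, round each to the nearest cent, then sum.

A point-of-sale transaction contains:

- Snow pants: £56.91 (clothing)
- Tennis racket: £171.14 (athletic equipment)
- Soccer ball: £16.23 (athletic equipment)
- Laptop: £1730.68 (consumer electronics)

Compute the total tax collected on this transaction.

Snow pants £56.91: clothing → 5.5% → £3.13
Tennis racket £171.14: athletic equipment → 8% → £13.69
Soccer ball £16.23: athletic equipment → 8% → £1.30
Laptop £1730.68: consumer electronics → 9.75% + 4% surcharge = 13.75% → £237.97
Total tax = £3.13 + £13.69 + £1.30 + £237.97 = £256.09

£256.09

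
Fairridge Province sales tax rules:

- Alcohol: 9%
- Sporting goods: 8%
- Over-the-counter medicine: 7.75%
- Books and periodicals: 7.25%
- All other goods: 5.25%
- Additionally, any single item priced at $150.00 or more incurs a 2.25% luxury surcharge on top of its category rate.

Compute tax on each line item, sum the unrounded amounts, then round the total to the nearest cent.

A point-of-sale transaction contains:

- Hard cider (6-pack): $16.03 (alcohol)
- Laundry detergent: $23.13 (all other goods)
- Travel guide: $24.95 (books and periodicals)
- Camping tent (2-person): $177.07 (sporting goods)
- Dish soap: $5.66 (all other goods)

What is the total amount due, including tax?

Hard cider (6-pack) $16.03: alcohol → 9% → $1.4427
Laundry detergent $23.13: all other goods → 5.25% → $1.214325
Travel guide $24.95: books and periodicals → 7.25% → $1.808875
Camping tent (2-person) $177.07: sporting goods → 8% + 2.25% surcharge = 10.25% → $18.149675
Dish soap $5.66: all other goods → 5.25% → $0.29715
Subtotal = $246.84; unrounded tax = $22.912725 → $22.91; total due = $269.75

$269.75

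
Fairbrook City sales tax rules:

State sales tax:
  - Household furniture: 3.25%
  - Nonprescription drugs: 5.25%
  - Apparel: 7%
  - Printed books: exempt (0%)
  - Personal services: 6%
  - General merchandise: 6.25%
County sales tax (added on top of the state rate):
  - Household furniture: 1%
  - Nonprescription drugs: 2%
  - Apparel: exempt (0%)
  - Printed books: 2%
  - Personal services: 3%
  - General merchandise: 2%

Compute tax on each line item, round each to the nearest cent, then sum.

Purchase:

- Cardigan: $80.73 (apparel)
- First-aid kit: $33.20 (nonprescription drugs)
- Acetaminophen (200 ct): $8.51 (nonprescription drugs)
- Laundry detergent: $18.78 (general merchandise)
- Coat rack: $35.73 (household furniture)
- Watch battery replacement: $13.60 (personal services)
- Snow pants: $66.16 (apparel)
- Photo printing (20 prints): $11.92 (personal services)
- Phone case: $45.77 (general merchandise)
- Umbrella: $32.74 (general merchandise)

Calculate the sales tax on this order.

$25.15

Cardigan $80.73: apparel → 7% + 0% county = 7% → $5.65
First-aid kit $33.20: nonprescription drugs → 5.25% + 2% county = 7.25% → $2.41
Acetaminophen (200 ct) $8.51: nonprescription drugs → 5.25% + 2% county = 7.25% → $0.62
Laundry detergent $18.78: general merchandise → 6.25% + 2% county = 8.25% → $1.55
Coat rack $35.73: household furniture → 3.25% + 1% county = 4.25% → $1.52
Watch battery replacement $13.60: personal services → 6% + 3% county = 9% → $1.22
Snow pants $66.16: apparel → 7% + 0% county = 7% → $4.63
Photo printing (20 prints) $11.92: personal services → 6% + 3% county = 9% → $1.07
Phone case $45.77: general merchandise → 6.25% + 2% county = 8.25% → $3.78
Umbrella $32.74: general merchandise → 6.25% + 2% county = 8.25% → $2.70
Total tax = $5.65 + $2.41 + $0.62 + $1.55 + $1.52 + $1.22 + $4.63 + $1.07 + $3.78 + $2.70 = $25.15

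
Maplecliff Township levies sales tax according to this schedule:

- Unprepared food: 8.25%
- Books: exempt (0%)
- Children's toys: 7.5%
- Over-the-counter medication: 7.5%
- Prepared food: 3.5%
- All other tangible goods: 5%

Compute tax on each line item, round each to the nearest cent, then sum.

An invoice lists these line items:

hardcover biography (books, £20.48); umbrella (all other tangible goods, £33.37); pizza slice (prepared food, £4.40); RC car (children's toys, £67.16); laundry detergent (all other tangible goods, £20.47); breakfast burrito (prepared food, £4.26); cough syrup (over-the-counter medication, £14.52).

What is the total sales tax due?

£9.12

Hardcover biography £20.48: books → 0% → £0.00
Umbrella £33.37: all other tangible goods → 5% → £1.67
Pizza slice £4.40: prepared food → 3.5% → £0.15
RC car £67.16: children's toys → 7.5% → £5.04
Laundry detergent £20.47: all other tangible goods → 5% → £1.02
Breakfast burrito £4.26: prepared food → 3.5% → £0.15
Cough syrup £14.52: over-the-counter medication → 7.5% → £1.09
Total tax = £1.67 + £0.15 + £5.04 + £1.02 + £0.15 + £1.09 = £9.12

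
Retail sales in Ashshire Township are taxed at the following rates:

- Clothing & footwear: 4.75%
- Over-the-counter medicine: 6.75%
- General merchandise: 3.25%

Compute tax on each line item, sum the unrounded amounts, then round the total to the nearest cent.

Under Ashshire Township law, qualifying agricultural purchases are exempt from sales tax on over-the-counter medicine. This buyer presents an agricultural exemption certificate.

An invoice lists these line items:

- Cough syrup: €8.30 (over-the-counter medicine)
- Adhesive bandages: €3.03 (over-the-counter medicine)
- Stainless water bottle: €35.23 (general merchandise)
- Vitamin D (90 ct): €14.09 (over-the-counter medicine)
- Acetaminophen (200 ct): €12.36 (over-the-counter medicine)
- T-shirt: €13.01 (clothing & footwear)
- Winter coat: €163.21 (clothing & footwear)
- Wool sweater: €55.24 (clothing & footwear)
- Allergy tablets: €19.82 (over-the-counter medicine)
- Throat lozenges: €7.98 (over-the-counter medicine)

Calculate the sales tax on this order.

Cough syrup €8.30: over-the-counter medicine, buyer-exempt → 0% → €0.00
Adhesive bandages €3.03: over-the-counter medicine, buyer-exempt → 0% → €0.00
Stainless water bottle €35.23: general merchandise → 3.25% → €1.144975
Vitamin D (90 ct) €14.09: over-the-counter medicine, buyer-exempt → 0% → €0.00
Acetaminophen (200 ct) €12.36: over-the-counter medicine, buyer-exempt → 0% → €0.00
T-shirt €13.01: clothing & footwear → 4.75% → €0.617975
Winter coat €163.21: clothing & footwear → 4.75% → €7.752475
Wool sweater €55.24: clothing & footwear → 4.75% → €2.6239
Allergy tablets €19.82: over-the-counter medicine, buyer-exempt → 0% → €0.00
Throat lozenges €7.98: over-the-counter medicine, buyer-exempt → 0% → €0.00
Unrounded tax sum = €12.139325 → €12.14

€12.14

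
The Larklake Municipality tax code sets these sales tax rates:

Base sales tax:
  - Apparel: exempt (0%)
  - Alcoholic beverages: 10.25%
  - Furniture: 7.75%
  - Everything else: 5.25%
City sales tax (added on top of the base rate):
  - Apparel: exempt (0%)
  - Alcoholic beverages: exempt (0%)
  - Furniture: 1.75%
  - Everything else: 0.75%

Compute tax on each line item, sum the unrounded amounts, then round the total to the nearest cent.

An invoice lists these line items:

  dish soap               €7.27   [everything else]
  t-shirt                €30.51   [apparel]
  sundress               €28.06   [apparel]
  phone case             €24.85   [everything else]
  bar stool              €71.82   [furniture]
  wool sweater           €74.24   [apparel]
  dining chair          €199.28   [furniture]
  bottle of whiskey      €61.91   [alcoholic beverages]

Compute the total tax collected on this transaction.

€34.03

Dish soap €7.27: everything else → 5.25% + 0.75% city = 6% → €0.4362
T-shirt €30.51: apparel → 0% + 0% city = 0% → €0.00
Sundress €28.06: apparel → 0% + 0% city = 0% → €0.00
Phone case €24.85: everything else → 5.25% + 0.75% city = 6% → €1.491
Bar stool €71.82: furniture → 7.75% + 1.75% city = 9.5% → €6.8229
Wool sweater €74.24: apparel → 0% + 0% city = 0% → €0.00
Dining chair €199.28: furniture → 7.75% + 1.75% city = 9.5% → €18.9316
Bottle of whiskey €61.91: alcoholic beverages → 10.25% + 0% city = 10.25% → €6.345775
Unrounded tax sum = €34.027475 → €34.03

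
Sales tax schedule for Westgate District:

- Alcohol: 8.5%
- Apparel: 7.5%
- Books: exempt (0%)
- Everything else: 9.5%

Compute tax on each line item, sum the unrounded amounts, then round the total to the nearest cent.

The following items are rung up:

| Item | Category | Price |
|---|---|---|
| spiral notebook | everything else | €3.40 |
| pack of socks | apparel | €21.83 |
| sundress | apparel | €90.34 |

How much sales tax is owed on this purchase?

Spiral notebook €3.40: everything else → 9.5% → €0.323
Pack of socks €21.83: apparel → 7.5% → €1.63725
Sundress €90.34: apparel → 7.5% → €6.7755
Unrounded tax sum = €8.73575 → €8.74

€8.74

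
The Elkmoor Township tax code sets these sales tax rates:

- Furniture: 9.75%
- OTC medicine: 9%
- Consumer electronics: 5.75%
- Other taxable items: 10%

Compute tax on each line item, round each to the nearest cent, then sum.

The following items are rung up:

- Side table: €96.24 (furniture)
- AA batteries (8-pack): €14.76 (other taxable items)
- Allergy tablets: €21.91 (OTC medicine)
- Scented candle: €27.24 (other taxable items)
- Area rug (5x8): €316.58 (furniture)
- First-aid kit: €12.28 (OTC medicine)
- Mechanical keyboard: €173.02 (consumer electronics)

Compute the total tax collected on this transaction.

€57.48

Side table €96.24: furniture → 9.75% → €9.38
AA batteries (8-pack) €14.76: other taxable items → 10% → €1.48
Allergy tablets €21.91: OTC medicine → 9% → €1.97
Scented candle €27.24: other taxable items → 10% → €2.72
Area rug (5x8) €316.58: furniture → 9.75% → €30.87
First-aid kit €12.28: OTC medicine → 9% → €1.11
Mechanical keyboard €173.02: consumer electronics → 5.75% → €9.95
Total tax = €9.38 + €1.48 + €1.97 + €2.72 + €30.87 + €1.11 + €9.95 = €57.48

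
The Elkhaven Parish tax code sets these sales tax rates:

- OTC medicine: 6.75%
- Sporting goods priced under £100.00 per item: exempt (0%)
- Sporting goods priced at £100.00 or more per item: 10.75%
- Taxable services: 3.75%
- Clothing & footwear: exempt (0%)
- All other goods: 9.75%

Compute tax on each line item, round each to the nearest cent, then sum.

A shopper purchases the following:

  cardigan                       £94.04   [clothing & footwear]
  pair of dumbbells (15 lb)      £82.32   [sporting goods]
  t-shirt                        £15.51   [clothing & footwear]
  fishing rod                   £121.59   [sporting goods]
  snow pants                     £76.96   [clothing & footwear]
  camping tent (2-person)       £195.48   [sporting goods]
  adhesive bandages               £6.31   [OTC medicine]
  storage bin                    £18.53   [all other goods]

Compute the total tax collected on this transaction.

Cardigan £94.04: clothing & footwear → 0% → £0.00
Pair of dumbbells (15 lb) £82.32: sporting goods, under £100.00 → 0% → £0.00
T-shirt £15.51: clothing & footwear → 0% → £0.00
Fishing rod £121.59: sporting goods, £100.00 or more → 10.75% → £13.07
Snow pants £76.96: clothing & footwear → 0% → £0.00
Camping tent (2-person) £195.48: sporting goods, £100.00 or more → 10.75% → £21.01
Adhesive bandages £6.31: OTC medicine → 6.75% → £0.43
Storage bin £18.53: all other goods → 9.75% → £1.81
Total tax = £13.07 + £21.01 + £0.43 + £1.81 = £36.32

£36.32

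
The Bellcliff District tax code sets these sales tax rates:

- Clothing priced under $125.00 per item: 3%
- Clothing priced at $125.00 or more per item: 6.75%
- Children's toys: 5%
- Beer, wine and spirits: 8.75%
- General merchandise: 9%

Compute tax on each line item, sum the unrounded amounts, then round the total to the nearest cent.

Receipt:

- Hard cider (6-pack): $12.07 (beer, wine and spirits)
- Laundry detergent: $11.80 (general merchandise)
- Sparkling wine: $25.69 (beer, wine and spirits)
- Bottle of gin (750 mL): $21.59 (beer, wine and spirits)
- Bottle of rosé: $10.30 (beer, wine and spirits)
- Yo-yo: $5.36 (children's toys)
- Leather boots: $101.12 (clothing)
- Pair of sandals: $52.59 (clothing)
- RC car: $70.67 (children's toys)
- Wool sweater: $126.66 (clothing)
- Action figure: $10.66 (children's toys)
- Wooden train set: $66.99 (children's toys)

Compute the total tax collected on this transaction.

$28.00

Hard cider (6-pack) $12.07: beer, wine and spirits → 8.75% → $1.056125
Laundry detergent $11.80: general merchandise → 9% → $1.062
Sparkling wine $25.69: beer, wine and spirits → 8.75% → $2.247875
Bottle of gin (750 mL) $21.59: beer, wine and spirits → 8.75% → $1.889125
Bottle of rosé $10.30: beer, wine and spirits → 8.75% → $0.90125
Yo-yo $5.36: children's toys → 5% → $0.268
Leather boots $101.12: clothing, under $125.00 → 3% → $3.0336
Pair of sandals $52.59: clothing, under $125.00 → 3% → $1.5777
RC car $70.67: children's toys → 5% → $3.5335
Wool sweater $126.66: clothing, $125.00 or more → 6.75% → $8.54955
Action figure $10.66: children's toys → 5% → $0.533
Wooden train set $66.99: children's toys → 5% → $3.3495
Unrounded tax sum = $28.001225 → $28.00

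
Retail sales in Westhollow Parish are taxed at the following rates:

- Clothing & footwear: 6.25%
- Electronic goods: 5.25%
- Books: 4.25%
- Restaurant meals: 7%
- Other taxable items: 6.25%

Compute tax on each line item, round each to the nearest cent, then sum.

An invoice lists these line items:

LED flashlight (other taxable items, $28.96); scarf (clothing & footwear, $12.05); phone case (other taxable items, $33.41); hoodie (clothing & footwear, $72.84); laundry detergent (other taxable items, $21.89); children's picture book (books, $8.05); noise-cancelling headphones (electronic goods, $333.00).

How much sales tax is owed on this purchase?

LED flashlight $28.96: other taxable items → 6.25% → $1.81
Scarf $12.05: clothing & footwear → 6.25% → $0.75
Phone case $33.41: other taxable items → 6.25% → $2.09
Hoodie $72.84: clothing & footwear → 6.25% → $4.55
Laundry detergent $21.89: other taxable items → 6.25% → $1.37
Children's picture book $8.05: books → 4.25% → $0.34
Noise-cancelling headphones $333.00: electronic goods → 5.25% → $17.48
Total tax = $1.81 + $0.75 + $2.09 + $4.55 + $1.37 + $0.34 + $17.48 = $28.39

$28.39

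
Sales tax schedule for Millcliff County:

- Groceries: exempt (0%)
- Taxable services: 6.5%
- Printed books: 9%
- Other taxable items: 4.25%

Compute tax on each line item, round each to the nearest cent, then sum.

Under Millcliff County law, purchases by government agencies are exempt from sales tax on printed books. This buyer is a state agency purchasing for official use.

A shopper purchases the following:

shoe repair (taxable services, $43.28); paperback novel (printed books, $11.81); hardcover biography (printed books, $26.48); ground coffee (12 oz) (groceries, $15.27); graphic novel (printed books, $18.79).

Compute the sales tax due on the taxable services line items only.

$2.81

Shoe repair $43.28: taxable services → 6.5% → $2.81
Tax on taxable services = $2.81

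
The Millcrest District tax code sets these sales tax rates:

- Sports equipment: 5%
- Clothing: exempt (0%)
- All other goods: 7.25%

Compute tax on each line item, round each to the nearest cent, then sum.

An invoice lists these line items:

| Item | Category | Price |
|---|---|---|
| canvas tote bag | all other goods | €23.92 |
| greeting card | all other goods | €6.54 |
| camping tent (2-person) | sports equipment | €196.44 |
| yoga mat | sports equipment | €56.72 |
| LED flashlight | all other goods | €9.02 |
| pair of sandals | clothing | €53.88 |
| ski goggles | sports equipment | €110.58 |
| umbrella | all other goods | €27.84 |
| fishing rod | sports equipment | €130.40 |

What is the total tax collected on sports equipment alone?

€24.71

Camping tent (2-person) €196.44: sports equipment → 5% → €9.82
Yoga mat €56.72: sports equipment → 5% → €2.84
Ski goggles €110.58: sports equipment → 5% → €5.53
Fishing rod €130.40: sports equipment → 5% → €6.52
Tax on sports equipment = €9.82 + €2.84 + €5.53 + €6.52 = €24.71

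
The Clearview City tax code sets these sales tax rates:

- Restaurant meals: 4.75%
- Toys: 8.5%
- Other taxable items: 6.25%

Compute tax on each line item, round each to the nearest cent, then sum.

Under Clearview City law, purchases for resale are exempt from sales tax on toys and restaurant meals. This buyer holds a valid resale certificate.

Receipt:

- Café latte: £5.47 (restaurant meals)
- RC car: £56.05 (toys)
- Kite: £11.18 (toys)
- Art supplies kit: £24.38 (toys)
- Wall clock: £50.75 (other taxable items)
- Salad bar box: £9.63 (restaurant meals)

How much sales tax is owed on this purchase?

Café latte £5.47: restaurant meals, buyer-exempt → 0% → £0.00
RC car £56.05: toys, buyer-exempt → 0% → £0.00
Kite £11.18: toys, buyer-exempt → 0% → £0.00
Art supplies kit £24.38: toys, buyer-exempt → 0% → £0.00
Wall clock £50.75: other taxable items → 6.25% → £3.17
Salad bar box £9.63: restaurant meals, buyer-exempt → 0% → £0.00
Total tax = £3.17

£3.17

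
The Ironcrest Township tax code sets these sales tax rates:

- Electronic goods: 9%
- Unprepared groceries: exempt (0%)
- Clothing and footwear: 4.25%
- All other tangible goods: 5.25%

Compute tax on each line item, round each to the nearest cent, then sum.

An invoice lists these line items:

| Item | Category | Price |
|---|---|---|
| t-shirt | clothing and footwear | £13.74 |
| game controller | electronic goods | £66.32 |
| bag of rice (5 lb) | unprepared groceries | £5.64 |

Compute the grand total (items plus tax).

T-shirt £13.74: clothing and footwear → 4.25% → £0.58
Game controller £66.32: electronic goods → 9% → £5.97
Bag of rice (5 lb) £5.64: unprepared groceries → 0% → £0.00
Subtotal = £85.70; tax = £6.55; total due = £92.25

£92.25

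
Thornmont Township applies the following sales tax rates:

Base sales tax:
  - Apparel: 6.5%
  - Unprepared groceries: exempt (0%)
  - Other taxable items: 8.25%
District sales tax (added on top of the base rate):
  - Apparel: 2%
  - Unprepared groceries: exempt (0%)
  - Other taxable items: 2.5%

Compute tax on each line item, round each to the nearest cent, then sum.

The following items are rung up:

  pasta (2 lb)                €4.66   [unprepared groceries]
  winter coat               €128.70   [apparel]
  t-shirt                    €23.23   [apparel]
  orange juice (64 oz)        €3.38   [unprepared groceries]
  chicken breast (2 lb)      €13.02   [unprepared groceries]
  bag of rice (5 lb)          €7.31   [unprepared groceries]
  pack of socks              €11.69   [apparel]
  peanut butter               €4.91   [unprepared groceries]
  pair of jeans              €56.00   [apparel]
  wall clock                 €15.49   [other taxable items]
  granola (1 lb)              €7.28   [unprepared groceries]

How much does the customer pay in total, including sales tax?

€296.00

Pasta (2 lb) €4.66: unprepared groceries → 0% + 0% district = 0% → €0.00
Winter coat €128.70: apparel → 6.5% + 2% district = 8.5% → €10.94
T-shirt €23.23: apparel → 6.5% + 2% district = 8.5% → €1.97
Orange juice (64 oz) €3.38: unprepared groceries → 0% + 0% district = 0% → €0.00
Chicken breast (2 lb) €13.02: unprepared groceries → 0% + 0% district = 0% → €0.00
Bag of rice (5 lb) €7.31: unprepared groceries → 0% + 0% district = 0% → €0.00
Pack of socks €11.69: apparel → 6.5% + 2% district = 8.5% → €0.99
Peanut butter €4.91: unprepared groceries → 0% + 0% district = 0% → €0.00
Pair of jeans €56.00: apparel → 6.5% + 2% district = 8.5% → €4.76
Wall clock €15.49: other taxable items → 8.25% + 2.5% district = 10.75% → €1.67
Granola (1 lb) €7.28: unprepared groceries → 0% + 0% district = 0% → €0.00
Subtotal = €275.67; tax = €20.33; total due = €296.00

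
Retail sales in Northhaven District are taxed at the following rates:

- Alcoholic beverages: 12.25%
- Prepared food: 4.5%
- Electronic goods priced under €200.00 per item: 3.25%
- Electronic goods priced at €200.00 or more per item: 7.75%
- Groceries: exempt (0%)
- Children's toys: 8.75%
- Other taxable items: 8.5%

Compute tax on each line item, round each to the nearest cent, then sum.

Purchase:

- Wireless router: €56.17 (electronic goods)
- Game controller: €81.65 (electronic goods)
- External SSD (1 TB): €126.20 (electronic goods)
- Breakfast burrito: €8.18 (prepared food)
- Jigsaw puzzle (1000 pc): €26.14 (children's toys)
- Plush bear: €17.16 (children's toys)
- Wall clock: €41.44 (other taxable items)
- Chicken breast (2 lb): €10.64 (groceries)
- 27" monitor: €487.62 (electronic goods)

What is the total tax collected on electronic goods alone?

Wireless router €56.17: electronic goods, under €200.00 → 3.25% → €1.83
Game controller €81.65: electronic goods, under €200.00 → 3.25% → €2.65
External SSD (1 TB) €126.20: electronic goods, under €200.00 → 3.25% → €4.10
27" monitor €487.62: electronic goods, €200.00 or more → 7.75% → €37.79
Tax on electronic goods = €1.83 + €2.65 + €4.10 + €37.79 = €46.37

€46.37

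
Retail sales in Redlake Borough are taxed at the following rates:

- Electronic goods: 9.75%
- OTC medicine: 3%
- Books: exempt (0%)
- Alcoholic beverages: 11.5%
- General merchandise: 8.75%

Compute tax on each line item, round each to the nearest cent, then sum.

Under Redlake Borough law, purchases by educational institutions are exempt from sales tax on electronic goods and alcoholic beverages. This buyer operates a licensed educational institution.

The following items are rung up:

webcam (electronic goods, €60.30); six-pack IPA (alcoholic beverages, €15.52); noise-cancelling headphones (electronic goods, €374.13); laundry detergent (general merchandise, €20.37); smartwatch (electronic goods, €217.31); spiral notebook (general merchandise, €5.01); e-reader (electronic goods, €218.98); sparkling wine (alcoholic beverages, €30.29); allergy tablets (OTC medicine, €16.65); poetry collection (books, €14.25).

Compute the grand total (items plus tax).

€975.53

Webcam €60.30: electronic goods, buyer-exempt → 0% → €0.00
Six-pack IPA €15.52: alcoholic beverages, buyer-exempt → 0% → €0.00
Noise-cancelling headphones €374.13: electronic goods, buyer-exempt → 0% → €0.00
Laundry detergent €20.37: general merchandise → 8.75% → €1.78
Smartwatch €217.31: electronic goods, buyer-exempt → 0% → €0.00
Spiral notebook €5.01: general merchandise → 8.75% → €0.44
E-reader €218.98: electronic goods, buyer-exempt → 0% → €0.00
Sparkling wine €30.29: alcoholic beverages, buyer-exempt → 0% → €0.00
Allergy tablets €16.65: OTC medicine → 3% → €0.50
Poetry collection €14.25: books → 0% → €0.00
Subtotal = €972.81; tax = €2.72; total due = €975.53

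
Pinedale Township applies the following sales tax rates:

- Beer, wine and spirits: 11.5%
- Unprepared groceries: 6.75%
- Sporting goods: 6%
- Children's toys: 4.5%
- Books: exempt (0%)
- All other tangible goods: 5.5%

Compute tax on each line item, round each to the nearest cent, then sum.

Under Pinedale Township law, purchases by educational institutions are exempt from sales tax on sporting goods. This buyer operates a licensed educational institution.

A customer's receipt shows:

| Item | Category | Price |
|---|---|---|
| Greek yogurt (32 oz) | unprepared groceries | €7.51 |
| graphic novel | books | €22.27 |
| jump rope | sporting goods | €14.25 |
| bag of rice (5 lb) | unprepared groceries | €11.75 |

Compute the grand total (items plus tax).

€57.08

Greek yogurt (32 oz) €7.51: unprepared groceries → 6.75% → €0.51
Graphic novel €22.27: books → 0% → €0.00
Jump rope €14.25: sporting goods, buyer-exempt → 0% → €0.00
Bag of rice (5 lb) €11.75: unprepared groceries → 6.75% → €0.79
Subtotal = €55.78; tax = €1.30; total due = €57.08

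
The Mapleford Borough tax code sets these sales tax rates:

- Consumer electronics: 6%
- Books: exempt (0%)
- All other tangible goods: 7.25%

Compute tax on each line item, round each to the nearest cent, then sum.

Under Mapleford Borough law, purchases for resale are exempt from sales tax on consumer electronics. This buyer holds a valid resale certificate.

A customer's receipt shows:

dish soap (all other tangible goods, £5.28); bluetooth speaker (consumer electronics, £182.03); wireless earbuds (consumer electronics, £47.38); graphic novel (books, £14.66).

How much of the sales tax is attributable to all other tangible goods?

Dish soap £5.28: all other tangible goods → 7.25% → £0.38
Tax on all other tangible goods = £0.38

£0.38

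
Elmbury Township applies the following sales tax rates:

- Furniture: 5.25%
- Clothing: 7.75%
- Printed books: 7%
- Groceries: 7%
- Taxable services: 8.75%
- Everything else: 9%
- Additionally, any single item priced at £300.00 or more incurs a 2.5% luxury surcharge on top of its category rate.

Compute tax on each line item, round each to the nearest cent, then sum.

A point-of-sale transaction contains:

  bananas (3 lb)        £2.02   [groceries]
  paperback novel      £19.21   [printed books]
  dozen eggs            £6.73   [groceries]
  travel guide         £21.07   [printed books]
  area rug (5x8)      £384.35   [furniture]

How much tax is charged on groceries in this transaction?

£0.61

Bananas (3 lb) £2.02: groceries → 7% → £0.14
Dozen eggs £6.73: groceries → 7% → £0.47
Tax on groceries = £0.14 + £0.47 = £0.61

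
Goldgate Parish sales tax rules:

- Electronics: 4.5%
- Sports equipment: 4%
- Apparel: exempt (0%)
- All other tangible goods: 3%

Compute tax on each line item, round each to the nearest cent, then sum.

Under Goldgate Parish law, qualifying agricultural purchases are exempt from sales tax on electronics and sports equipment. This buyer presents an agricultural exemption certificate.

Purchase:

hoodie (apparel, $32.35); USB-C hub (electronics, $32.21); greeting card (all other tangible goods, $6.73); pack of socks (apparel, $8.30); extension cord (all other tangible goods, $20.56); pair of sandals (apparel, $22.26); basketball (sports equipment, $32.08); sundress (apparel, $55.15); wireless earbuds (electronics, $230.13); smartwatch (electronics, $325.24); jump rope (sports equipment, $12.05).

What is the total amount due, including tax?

$777.88

Hoodie $32.35: apparel → 0% → $0.00
USB-C hub $32.21: electronics, buyer-exempt → 0% → $0.00
Greeting card $6.73: all other tangible goods → 3% → $0.20
Pack of socks $8.30: apparel → 0% → $0.00
Extension cord $20.56: all other tangible goods → 3% → $0.62
Pair of sandals $22.26: apparel → 0% → $0.00
Basketball $32.08: sports equipment, buyer-exempt → 0% → $0.00
Sundress $55.15: apparel → 0% → $0.00
Wireless earbuds $230.13: electronics, buyer-exempt → 0% → $0.00
Smartwatch $325.24: electronics, buyer-exempt → 0% → $0.00
Jump rope $12.05: sports equipment, buyer-exempt → 0% → $0.00
Subtotal = $777.06; tax = $0.82; total due = $777.88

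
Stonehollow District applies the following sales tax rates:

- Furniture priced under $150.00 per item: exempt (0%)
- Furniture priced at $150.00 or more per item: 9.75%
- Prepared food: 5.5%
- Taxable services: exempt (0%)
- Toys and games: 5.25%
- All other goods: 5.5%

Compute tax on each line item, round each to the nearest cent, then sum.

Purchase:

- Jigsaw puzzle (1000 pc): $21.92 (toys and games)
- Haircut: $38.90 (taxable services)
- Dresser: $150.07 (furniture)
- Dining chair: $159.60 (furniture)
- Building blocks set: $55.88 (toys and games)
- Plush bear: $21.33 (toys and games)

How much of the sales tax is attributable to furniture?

$30.19

Dresser $150.07: furniture, $150.00 or more → 9.75% → $14.63
Dining chair $159.60: furniture, $150.00 or more → 9.75% → $15.56
Tax on furniture = $14.63 + $15.56 = $30.19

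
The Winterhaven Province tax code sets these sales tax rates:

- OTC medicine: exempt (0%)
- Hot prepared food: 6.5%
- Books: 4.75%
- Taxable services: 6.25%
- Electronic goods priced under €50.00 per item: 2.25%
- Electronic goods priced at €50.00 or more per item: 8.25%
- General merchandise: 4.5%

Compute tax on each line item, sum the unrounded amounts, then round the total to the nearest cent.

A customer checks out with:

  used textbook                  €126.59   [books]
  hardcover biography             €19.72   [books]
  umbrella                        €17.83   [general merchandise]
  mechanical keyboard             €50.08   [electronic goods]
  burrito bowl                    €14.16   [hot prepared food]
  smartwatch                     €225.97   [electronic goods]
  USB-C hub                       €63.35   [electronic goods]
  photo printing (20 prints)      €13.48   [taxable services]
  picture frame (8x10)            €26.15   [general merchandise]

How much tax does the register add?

€38.69

Used textbook €126.59: books → 4.75% → €6.013025
Hardcover biography €19.72: books → 4.75% → €0.9367
Umbrella €17.83: general merchandise → 4.5% → €0.80235
Mechanical keyboard €50.08: electronic goods, €50.00 or more → 8.25% → €4.1316
Burrito bowl €14.16: hot prepared food → 6.5% → €0.9204
Smartwatch €225.97: electronic goods, €50.00 or more → 8.25% → €18.642525
USB-C hub €63.35: electronic goods, €50.00 or more → 8.25% → €5.226375
Photo printing (20 prints) €13.48: taxable services → 6.25% → €0.8425
Picture frame (8x10) €26.15: general merchandise → 4.5% → €1.17675
Unrounded tax sum = €38.692225 → €38.69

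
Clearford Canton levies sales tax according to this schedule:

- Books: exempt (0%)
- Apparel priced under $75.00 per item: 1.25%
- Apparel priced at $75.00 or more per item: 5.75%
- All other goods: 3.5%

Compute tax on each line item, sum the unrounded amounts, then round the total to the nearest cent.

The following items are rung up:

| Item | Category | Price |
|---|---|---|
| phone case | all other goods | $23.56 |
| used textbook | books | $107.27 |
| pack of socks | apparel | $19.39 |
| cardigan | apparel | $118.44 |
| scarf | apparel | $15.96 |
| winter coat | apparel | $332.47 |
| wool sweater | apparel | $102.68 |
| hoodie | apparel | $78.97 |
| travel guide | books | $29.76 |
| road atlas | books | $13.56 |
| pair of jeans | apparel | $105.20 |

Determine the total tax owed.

$43.69

Phone case $23.56: all other goods → 3.5% → $0.8246
Used textbook $107.27: books → 0% → $0.00
Pack of socks $19.39: apparel, under $75.00 → 1.25% → $0.242375
Cardigan $118.44: apparel, $75.00 or more → 5.75% → $6.8103
Scarf $15.96: apparel, under $75.00 → 1.25% → $0.1995
Winter coat $332.47: apparel, $75.00 or more → 5.75% → $19.117025
Wool sweater $102.68: apparel, $75.00 or more → 5.75% → $5.9041
Hoodie $78.97: apparel, $75.00 or more → 5.75% → $4.540775
Travel guide $29.76: books → 0% → $0.00
Road atlas $13.56: books → 0% → $0.00
Pair of jeans $105.20: apparel, $75.00 or more → 5.75% → $6.049
Unrounded tax sum = $43.687675 → $43.69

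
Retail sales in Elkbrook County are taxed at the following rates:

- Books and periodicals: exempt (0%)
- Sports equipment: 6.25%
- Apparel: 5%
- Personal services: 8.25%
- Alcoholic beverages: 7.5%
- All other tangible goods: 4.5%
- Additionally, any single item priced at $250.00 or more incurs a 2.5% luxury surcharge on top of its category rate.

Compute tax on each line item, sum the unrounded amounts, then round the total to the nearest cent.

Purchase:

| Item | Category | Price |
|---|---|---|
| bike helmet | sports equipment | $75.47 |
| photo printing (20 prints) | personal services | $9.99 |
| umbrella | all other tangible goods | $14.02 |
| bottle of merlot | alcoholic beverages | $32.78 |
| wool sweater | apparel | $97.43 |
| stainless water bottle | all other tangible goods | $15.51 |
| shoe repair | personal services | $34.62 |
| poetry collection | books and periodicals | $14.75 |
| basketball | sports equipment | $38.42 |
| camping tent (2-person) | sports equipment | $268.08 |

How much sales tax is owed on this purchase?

$42.91

Bike helmet $75.47: sports equipment → 6.25% → $4.716875
Photo printing (20 prints) $9.99: personal services → 8.25% → $0.824175
Umbrella $14.02: all other tangible goods → 4.5% → $0.6309
Bottle of merlot $32.78: alcoholic beverages → 7.5% → $2.4585
Wool sweater $97.43: apparel → 5% → $4.8715
Stainless water bottle $15.51: all other tangible goods → 4.5% → $0.69795
Shoe repair $34.62: personal services → 8.25% → $2.85615
Poetry collection $14.75: books and periodicals → 0% → $0.00
Basketball $38.42: sports equipment → 6.25% → $2.40125
Camping tent (2-person) $268.08: sports equipment → 6.25% + 2.5% surcharge = 8.75% → $23.457
Unrounded tax sum = $42.9143 → $42.91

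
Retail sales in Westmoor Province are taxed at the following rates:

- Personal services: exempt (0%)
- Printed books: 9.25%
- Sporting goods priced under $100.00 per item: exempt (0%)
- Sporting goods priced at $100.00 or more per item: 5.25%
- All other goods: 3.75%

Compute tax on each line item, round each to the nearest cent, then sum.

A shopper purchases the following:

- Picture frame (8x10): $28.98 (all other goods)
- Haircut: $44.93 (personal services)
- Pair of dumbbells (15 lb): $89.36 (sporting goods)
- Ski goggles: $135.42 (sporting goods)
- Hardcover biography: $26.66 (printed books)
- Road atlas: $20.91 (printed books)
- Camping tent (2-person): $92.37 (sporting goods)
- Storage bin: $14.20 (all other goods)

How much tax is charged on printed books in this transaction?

Hardcover biography $26.66: printed books → 9.25% → $2.47
Road atlas $20.91: printed books → 9.25% → $1.93
Tax on printed books = $2.47 + $1.93 = $4.40

$4.40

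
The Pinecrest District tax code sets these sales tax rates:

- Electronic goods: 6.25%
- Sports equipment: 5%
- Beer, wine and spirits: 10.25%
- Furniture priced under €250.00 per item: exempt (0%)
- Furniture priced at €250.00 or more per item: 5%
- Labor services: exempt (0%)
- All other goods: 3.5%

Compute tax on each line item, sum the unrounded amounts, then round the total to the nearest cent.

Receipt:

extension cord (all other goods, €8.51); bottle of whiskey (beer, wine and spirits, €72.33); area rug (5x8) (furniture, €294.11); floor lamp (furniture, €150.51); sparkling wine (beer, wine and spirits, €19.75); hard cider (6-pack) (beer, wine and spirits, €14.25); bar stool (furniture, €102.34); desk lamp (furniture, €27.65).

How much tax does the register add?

Extension cord €8.51: all other goods → 3.5% → €0.29785
Bottle of whiskey €72.33: beer, wine and spirits → 10.25% → €7.413825
Area rug (5x8) €294.11: furniture, €250.00 or more → 5% → €14.7055
Floor lamp €150.51: furniture, under €250.00 → 0% → €0.00
Sparkling wine €19.75: beer, wine and spirits → 10.25% → €2.024375
Hard cider (6-pack) €14.25: beer, wine and spirits → 10.25% → €1.460625
Bar stool €102.34: furniture, under €250.00 → 0% → €0.00
Desk lamp €27.65: furniture, under €250.00 → 0% → €0.00
Unrounded tax sum = €25.902175 → €25.90

€25.90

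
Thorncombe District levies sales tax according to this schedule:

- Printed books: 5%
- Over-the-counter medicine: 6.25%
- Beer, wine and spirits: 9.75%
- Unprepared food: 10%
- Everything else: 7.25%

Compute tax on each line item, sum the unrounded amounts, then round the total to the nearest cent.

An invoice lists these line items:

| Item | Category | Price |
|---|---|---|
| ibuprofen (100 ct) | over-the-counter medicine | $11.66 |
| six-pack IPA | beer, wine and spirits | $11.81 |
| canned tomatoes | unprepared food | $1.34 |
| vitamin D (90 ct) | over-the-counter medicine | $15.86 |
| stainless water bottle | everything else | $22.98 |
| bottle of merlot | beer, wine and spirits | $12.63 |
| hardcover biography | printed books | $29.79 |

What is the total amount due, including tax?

$113.46

Ibuprofen (100 ct) $11.66: over-the-counter medicine → 6.25% → $0.72875
Six-pack IPA $11.81: beer, wine and spirits → 9.75% → $1.151475
Canned tomatoes $1.34: unprepared food → 10% → $0.134
Vitamin D (90 ct) $15.86: over-the-counter medicine → 6.25% → $0.99125
Stainless water bottle $22.98: everything else → 7.25% → $1.66605
Bottle of merlot $12.63: beer, wine and spirits → 9.75% → $1.231425
Hardcover biography $29.79: printed books → 5% → $1.4895
Subtotal = $106.07; unrounded tax = $7.39245 → $7.39; total due = $113.46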